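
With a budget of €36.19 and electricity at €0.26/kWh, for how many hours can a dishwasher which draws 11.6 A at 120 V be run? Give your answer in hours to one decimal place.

Power = 11.6 A × 120 V = 1392 W = 1.392 kW
Energy available = €36.19 ÷ €0.26/kWh = 139.1923 kWh
Hours = 139.1923 kWh ÷ 1.392 kW = 100.0 h

100.0 h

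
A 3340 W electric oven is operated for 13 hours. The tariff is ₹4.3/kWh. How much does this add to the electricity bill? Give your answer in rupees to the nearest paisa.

Energy = 3.34 kW × 13 h = 43.42 kWh
Cost = 43.42 kWh × ₹4.3/kWh = ₹186.71

₹186.71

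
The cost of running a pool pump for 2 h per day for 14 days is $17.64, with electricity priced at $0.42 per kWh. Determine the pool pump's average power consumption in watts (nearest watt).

Energy = $17.64 ÷ $0.42/kWh = 42 kWh
Runtime = 2 h/day × 14 days = 28 h
Power = 42 kWh ÷ 28 h = 1.5 kW = 1500 W

1500 W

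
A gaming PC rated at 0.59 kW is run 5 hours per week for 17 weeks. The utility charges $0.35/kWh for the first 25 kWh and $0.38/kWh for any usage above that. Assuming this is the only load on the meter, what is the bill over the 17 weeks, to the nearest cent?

Runtime = 5 h/week × 17 weeks = 85 h
Energy = 0.59 kW × 85 h = 50.15 kWh
Tier 1 (0–25 kWh): 25 × $0.35 = $8.75
Above 25 kWh: 25.15 × $0.38 = $9.557
Bill = $18.31

$18.31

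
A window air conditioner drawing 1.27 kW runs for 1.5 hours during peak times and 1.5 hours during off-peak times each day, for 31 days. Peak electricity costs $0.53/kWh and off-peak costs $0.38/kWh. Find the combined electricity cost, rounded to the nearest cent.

Peak energy = 1.27 kW × 1.5 h × 31 = 59.055 kWh
Off-peak energy = 1.27 kW × 1.5 h × 31 = 59.055 kWh
Cost = 59.055 × $0.53 + 59.055 × $0.38 = $31.29915 + $22.4409 = $53.74

$53.74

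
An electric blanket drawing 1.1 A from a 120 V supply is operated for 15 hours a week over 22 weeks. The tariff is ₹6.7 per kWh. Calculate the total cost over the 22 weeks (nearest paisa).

Power = 1.1 A × 120 V = 132 W = 0.132 kW
Runtime = 15 h/week × 22 weeks = 330 h
Energy = 0.132 kW × 330 h = 43.56 kWh
Cost = 43.56 kWh × ₹6.7/kWh = ₹291.85

₹291.85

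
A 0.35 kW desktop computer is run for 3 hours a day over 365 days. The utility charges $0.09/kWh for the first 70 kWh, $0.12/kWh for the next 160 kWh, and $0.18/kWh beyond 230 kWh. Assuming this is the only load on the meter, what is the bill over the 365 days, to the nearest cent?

$53.09

Runtime = 3 h/day × 365 days = 1095 h
Energy = 0.35 kW × 1095 h = 383.25 kWh
Tier 1 (0–70 kWh): 70 × $0.09 = $6.3
Tier 2 (70–230 kWh): 160 × $0.12 = $19.2
Above 230 kWh: 153.25 × $0.18 = $27.585
Bill = $53.09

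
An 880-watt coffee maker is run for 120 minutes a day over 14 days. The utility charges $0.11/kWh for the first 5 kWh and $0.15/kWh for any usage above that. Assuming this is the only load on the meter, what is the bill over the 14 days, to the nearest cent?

$3.50

Runtime = 120 min × 14 = 1680 min = 28 h
Energy = 0.88 kW × 28 h = 24.64 kWh
Tier 1 (0–5 kWh): 5 × $0.11 = $0.55
Above 5 kWh: 19.64 × $0.15 = $2.946
Bill = $3.50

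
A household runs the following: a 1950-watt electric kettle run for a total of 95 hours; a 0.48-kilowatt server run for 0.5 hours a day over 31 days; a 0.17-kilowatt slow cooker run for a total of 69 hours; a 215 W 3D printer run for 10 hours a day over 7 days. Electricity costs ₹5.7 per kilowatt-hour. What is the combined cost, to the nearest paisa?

₹1250.98

electric kettle: 1.95 kW × 95 h = 185.25 kWh
server: Runtime = 0.5 h/day × 31 days = 15.5 h
server: 0.48 kW × 15.5 h = 7.44 kWh
slow cooker: 0.17 kW × 69 h = 11.73 kWh
3D printer: Runtime = 10 h/day × 7 days = 70 h
3D printer: 0.215 kW × 70 h = 15.05 kWh
Total energy = 219.47 kWh
Cost = 219.47 × ₹5.7 = ₹1250.98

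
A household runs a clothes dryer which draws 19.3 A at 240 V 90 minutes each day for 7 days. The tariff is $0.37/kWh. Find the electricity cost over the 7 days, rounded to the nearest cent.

Power = 19.3 A × 240 V = 4632 W = 4.632 kW
Runtime = 90 min × 7 = 630 min = 10.5 h
Energy = 4.632 kW × 10.5 h = 48.636 kWh
Cost = 48.636 kWh × $0.37/kWh = $18.00

$18.00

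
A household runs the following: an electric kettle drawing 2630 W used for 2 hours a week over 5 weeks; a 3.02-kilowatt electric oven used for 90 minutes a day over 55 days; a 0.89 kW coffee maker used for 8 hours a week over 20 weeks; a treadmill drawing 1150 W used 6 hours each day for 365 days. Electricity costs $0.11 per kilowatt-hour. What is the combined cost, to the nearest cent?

electric kettle: Runtime = 2 h/week × 5 weeks = 10 h
electric kettle: 2.63 kW × 10 h = 26.3 kWh
electric oven: Runtime = 90 min × 55 = 4950 min = 82.5 h
electric oven: 3.02 kW × 82.5 h = 249.15 kWh
coffee maker: Runtime = 8 h/week × 20 weeks = 160 h
coffee maker: 0.89 kW × 160 h = 142.4 kWh
treadmill: Runtime = 6 h/day × 365 days = 2190 h
treadmill: 1.15 kW × 2190 h = 2518.5 kWh
Total energy = 2936.35 kWh
Cost = 2936.35 × $0.11 = $323.00

$323.00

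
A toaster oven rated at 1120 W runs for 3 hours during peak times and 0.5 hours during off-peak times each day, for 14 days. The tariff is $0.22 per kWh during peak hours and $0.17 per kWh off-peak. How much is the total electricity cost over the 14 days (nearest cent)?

$11.68

Peak energy = 1.12 kW × 3 h × 14 = 47.04 kWh
Off-peak energy = 1.12 kW × 0.5 h × 14 = 7.84 kWh
Cost = 47.04 × $0.22 + 7.84 × $0.17 = $10.3488 + $1.3328 = $11.68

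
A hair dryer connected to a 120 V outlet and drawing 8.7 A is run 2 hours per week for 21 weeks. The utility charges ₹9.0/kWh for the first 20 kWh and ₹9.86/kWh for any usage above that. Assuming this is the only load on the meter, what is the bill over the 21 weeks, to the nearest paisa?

₹415.14

Power = 8.7 A × 120 V = 1044 W = 1.044 kW
Runtime = 2 h/week × 21 weeks = 42 h
Energy = 1.044 kW × 42 h = 43.848 kWh
Tier 1 (0–20 kWh): 20 × ₹9.0 = ₹180
Above 20 kWh: 23.848 × ₹9.86 = ₹235.14128
Bill = ₹415.14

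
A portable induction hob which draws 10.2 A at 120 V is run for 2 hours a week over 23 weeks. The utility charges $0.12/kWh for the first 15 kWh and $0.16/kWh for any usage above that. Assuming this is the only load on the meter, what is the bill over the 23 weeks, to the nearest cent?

Power = 10.2 A × 120 V = 1224 W = 1.224 kW
Runtime = 2 h/week × 23 weeks = 46 h
Energy = 1.224 kW × 46 h = 56.304 kWh
Tier 1 (0–15 kWh): 15 × $0.12 = $1.8
Above 15 kWh: 41.304 × $0.16 = $6.60864
Bill = $8.41

$8.41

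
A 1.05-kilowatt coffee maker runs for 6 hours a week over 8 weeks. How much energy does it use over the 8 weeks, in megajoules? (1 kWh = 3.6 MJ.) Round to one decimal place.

Runtime = 6 h/week × 8 weeks = 48 h
Energy = 1.05 kW × 48 h = 50.4 kWh
= 50.4 × 3.6 MJ = 181.4 MJ

181.4 MJ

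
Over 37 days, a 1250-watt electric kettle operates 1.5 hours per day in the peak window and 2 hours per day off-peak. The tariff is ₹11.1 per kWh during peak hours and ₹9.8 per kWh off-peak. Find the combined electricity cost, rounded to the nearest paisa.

₹1676.56

Peak energy = 1.25 kW × 1.5 h × 37 = 69.375 kWh
Off-peak energy = 1.25 kW × 2 h × 37 = 92.5 kWh
Cost = 69.375 × ₹11.1 + 92.5 × ₹9.8 = ₹770.0625 + ₹906.5 = ₹1676.56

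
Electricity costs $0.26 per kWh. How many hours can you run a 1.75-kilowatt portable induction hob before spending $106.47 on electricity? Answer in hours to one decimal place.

Energy available = $106.47 ÷ $0.26/kWh = 409.5 kWh
Hours = 409.5 kWh ÷ 1.75 kW = 234.0 h

234.0 h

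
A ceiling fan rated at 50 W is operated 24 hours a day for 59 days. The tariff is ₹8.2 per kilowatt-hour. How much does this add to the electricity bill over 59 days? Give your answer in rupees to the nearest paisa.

Runtime = 24 h × 59 = 1416 h
Energy = 0.05 kW × 1416 h = 70.8 kWh
Cost = 70.8 kWh × ₹8.2/kWh = ₹580.56

₹580.56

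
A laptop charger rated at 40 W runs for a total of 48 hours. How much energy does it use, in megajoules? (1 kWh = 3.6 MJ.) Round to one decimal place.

Energy = 0.04 kW × 48 h = 1.92 kWh
= 1.92 × 3.6 MJ = 6.9 MJ

6.9 MJ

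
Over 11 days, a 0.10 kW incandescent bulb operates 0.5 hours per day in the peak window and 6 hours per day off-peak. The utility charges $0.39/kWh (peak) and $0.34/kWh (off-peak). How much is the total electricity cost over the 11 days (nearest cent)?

$2.46

Peak energy = 0.1 kW × 0.5 h × 11 = 0.55 kWh
Off-peak energy = 0.1 kW × 6 h × 11 = 6.6 kWh
Cost = 0.55 × $0.39 + 6.6 × $0.34 = $0.2145 + $2.244 = $2.46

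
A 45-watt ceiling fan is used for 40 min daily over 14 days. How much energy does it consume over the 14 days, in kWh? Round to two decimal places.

Runtime = 40 min × 14 = 560 min = 9.333333… h
Energy = 0.045 kW × 9.333333… h = 0.42 kWh

0.42 kWh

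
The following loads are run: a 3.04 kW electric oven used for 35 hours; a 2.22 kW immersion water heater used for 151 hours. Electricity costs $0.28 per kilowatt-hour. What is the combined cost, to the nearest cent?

electric oven: 3.04 kW × 35 h = 106.4 kWh
immersion water heater: 2.22 kW × 151 h = 335.22 kWh
Total energy = 441.62 kWh
Cost = 441.62 × $0.28 = $123.65

$123.65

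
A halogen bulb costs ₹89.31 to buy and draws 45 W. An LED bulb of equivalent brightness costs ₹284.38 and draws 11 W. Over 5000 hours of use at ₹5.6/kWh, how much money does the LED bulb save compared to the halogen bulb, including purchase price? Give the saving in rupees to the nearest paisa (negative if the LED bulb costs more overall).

halogen bulb: ₹89.31 + (45/1000) kW × 5000 h × ₹5.6 = ₹89.31 + ₹1260 = ₹1349.31
LED bulb: ₹284.38 + (11/1000) kW × 5000 h × ₹5.6 = ₹284.38 + ₹308 = ₹592.38
Saving = ₹1349.31 − ₹592.38 = ₹756.93

₹756.93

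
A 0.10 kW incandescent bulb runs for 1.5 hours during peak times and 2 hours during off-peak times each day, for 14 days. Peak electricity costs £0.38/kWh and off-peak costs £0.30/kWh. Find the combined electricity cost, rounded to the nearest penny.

£1.64

Peak energy = 0.1 kW × 1.5 h × 14 = 2.1 kWh
Off-peak energy = 0.1 kW × 2 h × 14 = 2.8 kWh
Cost = 2.1 × £0.38 + 2.8 × £0.30 = £0.798 + £0.84 = £1.64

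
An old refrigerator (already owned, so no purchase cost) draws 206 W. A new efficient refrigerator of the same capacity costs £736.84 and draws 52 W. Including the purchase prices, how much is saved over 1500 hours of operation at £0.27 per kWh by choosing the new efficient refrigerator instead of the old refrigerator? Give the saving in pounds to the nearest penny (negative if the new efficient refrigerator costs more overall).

-£674.47

old refrigerator: £0.00 + (206/1000) kW × 1500 h × £0.27 = £0.00 + £83.43 = £83.43
new efficient refrigerator: £736.84 + (52/1000) kW × 1500 h × £0.27 = £736.84 + £21.06 = £757.9
Saving = £83.43 − £757.9 = −£674.47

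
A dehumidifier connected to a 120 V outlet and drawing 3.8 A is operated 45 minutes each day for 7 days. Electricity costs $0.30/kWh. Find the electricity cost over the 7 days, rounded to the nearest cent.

$0.72

Power = 3.8 A × 120 V = 456 W = 0.456 kW
Runtime = 45 min × 7 = 315 min = 5.25 h
Energy = 0.456 kW × 5.25 h = 2.394 kWh
Cost = 2.394 kWh × $0.30/kWh = $0.72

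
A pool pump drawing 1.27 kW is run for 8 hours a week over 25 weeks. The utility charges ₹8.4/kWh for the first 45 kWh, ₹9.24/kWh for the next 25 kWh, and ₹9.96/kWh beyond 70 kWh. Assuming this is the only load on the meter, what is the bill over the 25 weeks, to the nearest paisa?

Runtime = 8 h/week × 25 weeks = 200 h
Energy = 1.27 kW × 200 h = 254 kWh
Tier 1 (0–45 kWh): 45 × ₹8.4 = ₹378
Tier 2 (45–70 kWh): 25 × ₹9.24 = ₹231
Above 70 kWh: 184 × ₹9.96 = ₹1832.64
Bill = ₹2441.64

₹2441.64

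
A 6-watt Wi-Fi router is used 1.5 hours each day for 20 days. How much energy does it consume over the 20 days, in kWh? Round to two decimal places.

Runtime = 1.5 h/day × 20 days = 30 h
Energy = 0.006 kW × 30 h = 0.18 kWh

0.18 kWh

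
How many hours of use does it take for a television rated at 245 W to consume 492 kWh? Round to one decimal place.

Hours = 492 kWh ÷ 0.245 kW = 2008.2 h

2008.2 h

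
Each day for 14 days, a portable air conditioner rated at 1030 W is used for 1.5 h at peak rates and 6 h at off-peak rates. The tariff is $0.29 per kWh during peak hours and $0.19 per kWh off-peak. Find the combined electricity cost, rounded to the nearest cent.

Peak energy = 1.03 kW × 1.5 h × 14 = 21.63 kWh
Off-peak energy = 1.03 kW × 6 h × 14 = 86.52 kWh
Cost = 21.63 × $0.29 + 86.52 × $0.19 = $6.2727 + $16.4388 = $22.71

$22.71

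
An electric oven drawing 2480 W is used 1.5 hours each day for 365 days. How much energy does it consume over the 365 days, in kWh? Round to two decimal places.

1357.80 kWh

Runtime = 1.5 h/day × 365 days = 547.5 h
Energy = 2.48 kW × 547.5 h = 1357.8 kWh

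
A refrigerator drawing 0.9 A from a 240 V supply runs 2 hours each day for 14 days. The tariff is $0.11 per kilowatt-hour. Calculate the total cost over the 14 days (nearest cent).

$0.67

Power = 0.9 A × 240 V = 216 W = 0.216 kW
Runtime = 2 h/day × 14 days = 28 h
Energy = 0.216 kW × 28 h = 6.048 kWh
Cost = 6.048 kWh × $0.11/kWh = $0.67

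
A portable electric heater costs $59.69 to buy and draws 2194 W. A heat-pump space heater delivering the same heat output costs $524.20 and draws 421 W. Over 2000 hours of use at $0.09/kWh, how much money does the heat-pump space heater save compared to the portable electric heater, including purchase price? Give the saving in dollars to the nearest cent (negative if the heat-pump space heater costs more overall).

-$145.37

portable electric heater: $59.69 + (2194/1000) kW × 2000 h × $0.09 = $59.69 + $394.92 = $454.61
heat-pump space heater: $524.20 + (421/1000) kW × 2000 h × $0.09 = $524.20 + $75.78 = $599.98
Saving = $454.61 − $599.98 = −$145.37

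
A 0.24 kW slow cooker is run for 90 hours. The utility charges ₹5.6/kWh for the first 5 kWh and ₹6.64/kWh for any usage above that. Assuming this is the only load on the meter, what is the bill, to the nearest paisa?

Energy = 0.24 kW × 90 h = 21.6 kWh
Tier 1 (0–5 kWh): 5 × ₹5.6 = ₹28
Above 5 kWh: 16.6 × ₹6.64 = ₹110.224
Bill = ₹138.22

₹138.22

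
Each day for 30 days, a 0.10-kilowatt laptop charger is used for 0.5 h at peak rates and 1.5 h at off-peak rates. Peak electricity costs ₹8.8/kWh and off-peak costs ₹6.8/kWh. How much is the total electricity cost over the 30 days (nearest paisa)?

₹43.80

Peak energy = 0.1 kW × 0.5 h × 30 = 1.5 kWh
Off-peak energy = 0.1 kW × 1.5 h × 30 = 4.5 kWh
Cost = 1.5 × ₹8.8 + 4.5 × ₹6.8 = ₹13.2 + ₹30.6 = ₹43.80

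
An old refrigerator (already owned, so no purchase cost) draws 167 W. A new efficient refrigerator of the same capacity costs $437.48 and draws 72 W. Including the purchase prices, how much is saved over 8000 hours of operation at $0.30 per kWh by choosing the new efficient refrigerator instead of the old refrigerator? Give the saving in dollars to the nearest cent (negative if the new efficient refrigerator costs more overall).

old refrigerator: $0.00 + (167/1000) kW × 8000 h × $0.30 = $0.00 + $400.8 = $400.8
new efficient refrigerator: $437.48 + (72/1000) kW × 8000 h × $0.30 = $437.48 + $172.8 = $610.28
Saving = $400.8 − $610.28 = −$209.48

-$209.48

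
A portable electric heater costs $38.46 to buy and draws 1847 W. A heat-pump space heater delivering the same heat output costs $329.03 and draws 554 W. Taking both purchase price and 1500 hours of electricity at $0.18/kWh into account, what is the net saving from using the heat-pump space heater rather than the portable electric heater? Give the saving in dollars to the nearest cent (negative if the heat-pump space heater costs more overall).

portable electric heater: $38.46 + (1847/1000) kW × 1500 h × $0.18 = $38.46 + $498.69 = $537.15
heat-pump space heater: $329.03 + (554/1000) kW × 1500 h × $0.18 = $329.03 + $149.58 = $478.61
Saving = $537.15 − $478.61 = $58.54

$58.54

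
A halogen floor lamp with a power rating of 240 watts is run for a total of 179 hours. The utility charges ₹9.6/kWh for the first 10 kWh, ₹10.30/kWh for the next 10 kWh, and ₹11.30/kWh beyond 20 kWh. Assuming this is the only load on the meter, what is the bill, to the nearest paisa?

₹458.45

Energy = 0.24 kW × 179 h = 42.96 kWh
Tier 1 (0–10 kWh): 10 × ₹9.6 = ₹96
Tier 2 (10–20 kWh): 10 × ₹10.30 = ₹103
Above 20 kWh: 22.96 × ₹11.30 = ₹259.448
Bill = ₹458.45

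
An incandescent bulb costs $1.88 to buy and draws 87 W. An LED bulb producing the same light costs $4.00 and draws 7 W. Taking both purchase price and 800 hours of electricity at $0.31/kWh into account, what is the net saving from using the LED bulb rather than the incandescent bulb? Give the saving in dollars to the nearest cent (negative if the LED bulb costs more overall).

$17.72

incandescent bulb: $1.88 + (87/1000) kW × 800 h × $0.31 = $1.88 + $21.576 = $23.456
LED bulb: $4.00 + (7/1000) kW × 800 h × $0.31 = $4.00 + $1.736 = $5.736
Saving = $23.456 − $5.736 = $17.72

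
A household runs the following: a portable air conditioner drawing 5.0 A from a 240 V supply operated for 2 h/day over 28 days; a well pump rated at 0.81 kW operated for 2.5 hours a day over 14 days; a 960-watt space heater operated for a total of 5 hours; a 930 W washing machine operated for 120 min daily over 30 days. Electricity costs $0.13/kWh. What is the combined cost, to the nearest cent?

$20.30

portable air conditioner: Power = 5.0 A × 240 V = 1200 W = 1.2 kW
portable air conditioner: Runtime = 2 h/day × 28 days = 56 h
portable air conditioner: 1.2 kW × 56 h = 67.2 kWh
well pump: Runtime = 2.5 h/day × 14 days = 35 h
well pump: 0.81 kW × 35 h = 28.35 kWh
space heater: 0.96 kW × 5 h = 4.8 kWh
washing machine: Runtime = 120 min × 30 = 3600 min = 60 h
washing machine: 0.93 kW × 60 h = 55.8 kWh
Total energy = 156.15 kWh
Cost = 156.15 × $0.13 = $20.30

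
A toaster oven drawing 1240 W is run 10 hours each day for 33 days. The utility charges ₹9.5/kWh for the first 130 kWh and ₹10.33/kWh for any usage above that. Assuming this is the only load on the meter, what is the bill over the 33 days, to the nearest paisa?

₹4119.14

Runtime = 10 h/day × 33 days = 330 h
Energy = 1.24 kW × 330 h = 409.2 kWh
Tier 1 (0–130 kWh): 130 × ₹9.5 = ₹1235
Above 130 kWh: 279.2 × ₹10.33 = ₹2884.136
Bill = ₹4119.14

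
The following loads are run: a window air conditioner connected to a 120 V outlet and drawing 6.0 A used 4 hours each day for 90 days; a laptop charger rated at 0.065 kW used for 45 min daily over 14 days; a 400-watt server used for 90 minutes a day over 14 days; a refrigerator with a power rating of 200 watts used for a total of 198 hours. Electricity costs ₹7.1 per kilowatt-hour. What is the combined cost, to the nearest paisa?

₹2185.97

window air conditioner: Power = 6.0 A × 120 V = 720 W = 0.72 kW
window air conditioner: Runtime = 4 h/day × 90 days = 360 h
window air conditioner: 0.72 kW × 360 h = 259.2 kWh
laptop charger: Runtime = 45 min × 14 = 630 min = 10.5 h
laptop charger: 0.065 kW × 10.5 h = 0.6825 kWh
server: Runtime = 90 min × 14 = 1260 min = 21 h
server: 0.4 kW × 21 h = 8.4 kWh
refrigerator: 0.2 kW × 198 h = 39.6 kWh
Total energy = 307.8825 kWh
Cost = 307.8825 × ₹7.1 = ₹2185.97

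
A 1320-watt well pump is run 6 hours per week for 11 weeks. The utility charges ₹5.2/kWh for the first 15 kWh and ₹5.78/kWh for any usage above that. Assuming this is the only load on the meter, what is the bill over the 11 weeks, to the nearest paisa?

Runtime = 6 h/week × 11 weeks = 66 h
Energy = 1.32 kW × 66 h = 87.12 kWh
Tier 1 (0–15 kWh): 15 × ₹5.2 = ₹78
Above 15 kWh: 72.12 × ₹5.78 = ₹416.8536
Bill = ₹494.85

₹494.85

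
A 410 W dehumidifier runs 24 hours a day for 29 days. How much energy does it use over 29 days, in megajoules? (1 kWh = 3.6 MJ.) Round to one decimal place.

Runtime = 24 h × 29 = 696 h
Energy = 0.41 kW × 696 h = 285.36 kWh
= 285.36 × 3.6 MJ = 1027.3 MJ

1027.3 MJ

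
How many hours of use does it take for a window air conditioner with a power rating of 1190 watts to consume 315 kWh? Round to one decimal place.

264.7 h

Hours = 315 kWh ÷ 1.19 kW = 264.7 h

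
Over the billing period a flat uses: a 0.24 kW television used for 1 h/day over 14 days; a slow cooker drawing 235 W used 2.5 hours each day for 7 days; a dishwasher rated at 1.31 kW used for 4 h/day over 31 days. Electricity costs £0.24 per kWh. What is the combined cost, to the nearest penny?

£40.78

television: Runtime = 1 h/day × 14 days = 14 h
television: 0.24 kW × 14 h = 3.36 kWh
slow cooker: Runtime = 2.5 h/day × 7 days = 17.5 h
slow cooker: 0.235 kW × 17.5 h = 4.1125 kWh
dishwasher: Runtime = 4 h/day × 31 days = 124 h
dishwasher: 1.31 kW × 124 h = 162.44 kWh
Total energy = 169.9125 kWh
Cost = 169.9125 × £0.24 = £40.78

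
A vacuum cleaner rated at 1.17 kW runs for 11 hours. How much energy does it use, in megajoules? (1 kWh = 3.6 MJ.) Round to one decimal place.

46.3 MJ

Energy = 1.17 kW × 11 h = 12.87 kWh
= 12.87 × 3.6 MJ = 46.3 MJ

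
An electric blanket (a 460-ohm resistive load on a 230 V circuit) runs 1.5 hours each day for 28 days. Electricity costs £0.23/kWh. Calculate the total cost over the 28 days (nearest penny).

Power = V²/R = 230²/460 = 115 W = 0.115 kW
Runtime = 1.5 h/day × 28 days = 42 h
Energy = 0.115 kW × 42 h = 4.83 kWh
Cost = 4.83 kWh × £0.23/kWh = £1.11

£1.11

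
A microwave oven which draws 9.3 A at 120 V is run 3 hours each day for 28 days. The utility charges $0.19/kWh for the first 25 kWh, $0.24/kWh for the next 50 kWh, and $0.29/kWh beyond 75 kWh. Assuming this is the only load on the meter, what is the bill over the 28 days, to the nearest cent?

$22.19

Power = 9.3 A × 120 V = 1116 W = 1.116 kW
Runtime = 3 h/day × 28 days = 84 h
Energy = 1.116 kW × 84 h = 93.744 kWh
Tier 1 (0–25 kWh): 25 × $0.19 = $4.75
Tier 2 (25–75 kWh): 50 × $0.24 = $12
Above 75 kWh: 18.744 × $0.29 = $5.43576
Bill = $22.19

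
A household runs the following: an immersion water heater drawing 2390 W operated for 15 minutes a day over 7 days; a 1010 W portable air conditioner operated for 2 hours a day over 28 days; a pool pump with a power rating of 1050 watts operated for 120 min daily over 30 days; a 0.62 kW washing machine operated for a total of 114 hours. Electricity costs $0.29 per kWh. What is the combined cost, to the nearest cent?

immersion water heater: Runtime = 15 min × 7 = 105 min = 1.75 h
immersion water heater: 2.39 kW × 1.75 h = 4.1825 kWh
portable air conditioner: Runtime = 2 h/day × 28 days = 56 h
portable air conditioner: 1.01 kW × 56 h = 56.56 kWh
pool pump: Runtime = 120 min × 30 = 3600 min = 60 h
pool pump: 1.05 kW × 60 h = 63 kWh
washing machine: 0.62 kW × 114 h = 70.68 kWh
Total energy = 194.4225 kWh
Cost = 194.4225 × $0.29 = $56.38

$56.38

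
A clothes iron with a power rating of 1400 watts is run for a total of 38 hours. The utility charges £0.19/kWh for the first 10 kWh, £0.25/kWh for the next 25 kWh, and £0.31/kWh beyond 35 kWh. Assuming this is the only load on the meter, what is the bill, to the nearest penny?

£13.79

Energy = 1.4 kW × 38 h = 53.2 kWh
Tier 1 (0–10 kWh): 10 × £0.19 = £1.9
Tier 2 (10–35 kWh): 25 × £0.25 = £6.25
Above 35 kWh: 18.2 × £0.31 = £5.642
Bill = £13.79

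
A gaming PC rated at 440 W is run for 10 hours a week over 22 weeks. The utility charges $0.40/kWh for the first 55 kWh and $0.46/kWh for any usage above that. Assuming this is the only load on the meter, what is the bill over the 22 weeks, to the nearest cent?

$41.23

Runtime = 10 h/week × 22 weeks = 220 h
Energy = 0.44 kW × 220 h = 96.8 kWh
Tier 1 (0–55 kWh): 55 × $0.40 = $22
Above 55 kWh: 41.8 × $0.46 = $19.228
Bill = $41.23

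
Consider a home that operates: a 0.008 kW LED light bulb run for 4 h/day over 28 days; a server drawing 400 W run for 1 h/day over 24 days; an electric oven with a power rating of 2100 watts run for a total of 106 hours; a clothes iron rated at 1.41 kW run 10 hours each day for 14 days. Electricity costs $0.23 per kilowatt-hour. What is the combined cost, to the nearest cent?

$99.01

LED light bulb: Runtime = 4 h/day × 28 days = 112 h
LED light bulb: 0.008 kW × 112 h = 0.896 kWh
server: Runtime = 1 h/day × 24 days = 24 h
server: 0.4 kW × 24 h = 9.6 kWh
electric oven: 2.1 kW × 106 h = 222.6 kWh
clothes iron: Runtime = 10 h/day × 14 days = 140 h
clothes iron: 1.41 kW × 140 h = 197.4 kWh
Total energy = 430.496 kWh
Cost = 430.496 × $0.23 = $99.01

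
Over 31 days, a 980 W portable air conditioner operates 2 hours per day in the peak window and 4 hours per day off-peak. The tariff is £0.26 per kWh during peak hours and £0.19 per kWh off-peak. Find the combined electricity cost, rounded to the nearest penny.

£38.89

Peak energy = 0.98 kW × 2 h × 31 = 60.76 kWh
Off-peak energy = 0.98 kW × 4 h × 31 = 121.52 kWh
Cost = 60.76 × £0.26 + 121.52 × £0.19 = £15.7976 + £23.0888 = £38.89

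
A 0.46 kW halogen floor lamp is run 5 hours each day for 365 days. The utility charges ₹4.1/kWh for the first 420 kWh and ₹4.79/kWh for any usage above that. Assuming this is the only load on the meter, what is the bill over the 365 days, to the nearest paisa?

₹3731.41

Runtime = 5 h/day × 365 days = 1825 h
Energy = 0.46 kW × 1825 h = 839.5 kWh
Tier 1 (0–420 kWh): 420 × ₹4.1 = ₹1722
Above 420 kWh: 419.5 × ₹4.79 = ₹2009.405
Bill = ₹3731.41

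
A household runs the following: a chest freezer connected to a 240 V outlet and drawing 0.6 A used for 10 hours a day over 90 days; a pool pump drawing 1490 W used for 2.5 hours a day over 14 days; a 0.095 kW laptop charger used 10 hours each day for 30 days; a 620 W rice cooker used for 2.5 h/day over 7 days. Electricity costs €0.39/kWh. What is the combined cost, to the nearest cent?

chest freezer: Power = 0.6 A × 240 V = 144 W = 0.144 kW
chest freezer: Runtime = 10 h/day × 90 days = 900 h
chest freezer: 0.144 kW × 900 h = 129.6 kWh
pool pump: Runtime = 2.5 h/day × 14 days = 35 h
pool pump: 1.49 kW × 35 h = 52.15 kWh
laptop charger: Runtime = 10 h/day × 30 days = 300 h
laptop charger: 0.095 kW × 300 h = 28.5 kWh
rice cooker: Runtime = 2.5 h/day × 7 days = 17.5 h
rice cooker: 0.62 kW × 17.5 h = 10.85 kWh
Total energy = 221.1 kWh
Cost = 221.1 × €0.39 = €86.23

€86.23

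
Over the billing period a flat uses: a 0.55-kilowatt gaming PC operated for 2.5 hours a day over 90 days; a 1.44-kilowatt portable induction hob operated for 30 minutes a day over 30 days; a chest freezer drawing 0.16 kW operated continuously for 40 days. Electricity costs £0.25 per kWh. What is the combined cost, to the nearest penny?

£74.74

gaming PC: Runtime = 2.5 h/day × 90 days = 225 h
gaming PC: 0.55 kW × 225 h = 123.75 kWh
portable induction hob: Runtime = 30 min × 30 = 900 min = 15 h
portable induction hob: 1.44 kW × 15 h = 21.6 kWh
chest freezer: Runtime = 24 h × 40 = 960 h
chest freezer: 0.16 kW × 960 h = 153.6 kWh
Total energy = 298.95 kWh
Cost = 298.95 × £0.25 = £74.74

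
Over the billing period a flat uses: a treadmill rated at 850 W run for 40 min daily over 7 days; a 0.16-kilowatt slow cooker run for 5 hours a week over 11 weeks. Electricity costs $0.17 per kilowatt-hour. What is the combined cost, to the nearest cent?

$2.17

treadmill: Runtime = 40 min × 7 = 280 min = 4.666666… h
treadmill: 0.85 kW × 4.666666… h = 3.966666… kWh
slow cooker: Runtime = 5 h/week × 11 weeks = 55 h
slow cooker: 0.16 kW × 55 h = 8.8 kWh
Total energy = 12.766666… kWh
Cost = 12.766666… × $0.17 = $2.17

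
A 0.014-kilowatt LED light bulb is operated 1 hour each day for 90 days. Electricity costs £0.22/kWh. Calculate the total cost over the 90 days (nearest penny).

£0.28

Runtime = 1 h/day × 90 days = 90 h
Energy = 0.014 kW × 90 h = 1.26 kWh
Cost = 1.26 kWh × £0.22/kWh = £0.28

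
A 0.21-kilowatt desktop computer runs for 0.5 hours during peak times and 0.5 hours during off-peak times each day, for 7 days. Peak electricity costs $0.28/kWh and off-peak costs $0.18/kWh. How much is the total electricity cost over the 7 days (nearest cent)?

$0.34

Peak energy = 0.21 kW × 0.5 h × 7 = 0.735 kWh
Off-peak energy = 0.21 kW × 0.5 h × 7 = 0.735 kWh
Cost = 0.735 × $0.28 + 0.735 × $0.18 = $0.2058 + $0.1323 = $0.34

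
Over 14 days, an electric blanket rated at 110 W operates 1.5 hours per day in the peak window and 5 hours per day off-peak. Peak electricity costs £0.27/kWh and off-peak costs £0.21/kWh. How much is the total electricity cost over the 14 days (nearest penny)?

Peak energy = 0.11 kW × 1.5 h × 14 = 2.31 kWh
Off-peak energy = 0.11 kW × 5 h × 14 = 7.7 kWh
Cost = 2.31 × £0.27 + 7.7 × £0.21 = £0.6237 + £1.617 = £2.24

£2.24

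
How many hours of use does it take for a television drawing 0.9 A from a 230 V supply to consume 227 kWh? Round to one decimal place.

Power = 0.9 A × 230 V = 207 W = 0.207 kW
Hours = 227 kWh ÷ 0.207 kW = 1096.6 h

1096.6 h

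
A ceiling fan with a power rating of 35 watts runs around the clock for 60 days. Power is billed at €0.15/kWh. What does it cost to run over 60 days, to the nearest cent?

Runtime = 24 h × 60 = 1440 h
Energy = 0.035 kW × 1440 h = 50.4 kWh
Cost = 50.4 kWh × €0.15/kWh = €7.56

€7.56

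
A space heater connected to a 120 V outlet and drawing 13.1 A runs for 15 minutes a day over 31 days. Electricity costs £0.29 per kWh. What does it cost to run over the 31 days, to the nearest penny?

Power = 13.1 A × 120 V = 1572 W = 1.572 kW
Runtime = 15 min × 31 = 465 min = 7.75 h
Energy = 1.572 kW × 7.75 h = 12.183 kWh
Cost = 12.183 kWh × £0.29/kWh = £3.53

£3.53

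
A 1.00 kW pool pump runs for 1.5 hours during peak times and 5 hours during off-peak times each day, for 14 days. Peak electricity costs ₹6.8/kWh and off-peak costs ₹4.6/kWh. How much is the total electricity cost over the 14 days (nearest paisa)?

₹464.80

Peak energy = 1 kW × 1.5 h × 14 = 21 kWh
Off-peak energy = 1 kW × 5 h × 14 = 70 kWh
Cost = 21 × ₹6.8 + 70 × ₹4.6 = ₹142.8 + ₹322 = ₹464.80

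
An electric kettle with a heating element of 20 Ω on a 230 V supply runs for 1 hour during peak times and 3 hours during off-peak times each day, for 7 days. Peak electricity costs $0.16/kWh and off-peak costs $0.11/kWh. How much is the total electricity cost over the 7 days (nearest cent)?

Power = V²/R = 230²/20 = 2645 W = 2.645 kW
Peak energy = 2.645 kW × 1 h × 7 = 18.515 kWh
Off-peak energy = 2.645 kW × 3 h × 7 = 55.545 kWh
Cost = 18.515 × $0.16 + 55.545 × $0.11 = $2.9624 + $6.10995 = $9.07

$9.07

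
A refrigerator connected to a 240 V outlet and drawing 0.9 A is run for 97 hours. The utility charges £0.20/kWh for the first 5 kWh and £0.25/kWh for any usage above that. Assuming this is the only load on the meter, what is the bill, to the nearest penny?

Power = 0.9 A × 240 V = 216 W = 0.216 kW
Energy = 0.216 kW × 97 h = 20.952 kWh
Tier 1 (0–5 kWh): 5 × £0.20 = £1
Above 5 kWh: 15.952 × £0.25 = £3.988
Bill = £4.99

£4.99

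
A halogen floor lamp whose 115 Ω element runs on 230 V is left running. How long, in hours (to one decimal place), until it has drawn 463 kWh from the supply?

Power = V²/R = 230²/115 = 460 W = 0.46 kW
Hours = 463 kWh ÷ 0.46 kW = 1006.5 h

1006.5 h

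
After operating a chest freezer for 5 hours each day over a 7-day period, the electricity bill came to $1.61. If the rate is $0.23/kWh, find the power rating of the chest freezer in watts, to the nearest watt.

200 W

Energy = $1.61 ÷ $0.23/kWh = 7 kWh
Runtime = 5 h/day × 7 days = 35 h
Power = 7 kWh ÷ 35 h = 0.2 kW = 200 W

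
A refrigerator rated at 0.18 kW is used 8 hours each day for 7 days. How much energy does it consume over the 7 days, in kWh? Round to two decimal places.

10.08 kWh

Runtime = 8 h/day × 7 days = 56 h
Energy = 0.18 kW × 56 h = 10.08 kWh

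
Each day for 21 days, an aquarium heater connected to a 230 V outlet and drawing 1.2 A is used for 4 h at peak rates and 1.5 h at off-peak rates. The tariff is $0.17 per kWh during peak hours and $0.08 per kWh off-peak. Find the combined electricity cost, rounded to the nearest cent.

$4.64

Power = 1.2 A × 230 V = 276 W = 0.276 kW
Peak energy = 0.276 kW × 4 h × 21 = 23.184 kWh
Off-peak energy = 0.276 kW × 1.5 h × 21 = 8.694 kWh
Cost = 23.184 × $0.17 + 8.694 × $0.08 = $3.94128 + $0.69552 = $4.64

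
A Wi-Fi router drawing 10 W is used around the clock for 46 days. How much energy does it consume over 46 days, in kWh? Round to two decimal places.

11.04 kWh

Runtime = 24 h × 46 = 1104 h
Energy = 0.01 kW × 1104 h = 11.04 kWh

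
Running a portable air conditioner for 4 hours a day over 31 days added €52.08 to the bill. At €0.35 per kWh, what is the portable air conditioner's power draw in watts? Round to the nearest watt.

Energy = €52.08 ÷ €0.35/kWh = 148.8 kWh
Runtime = 4 h/day × 31 days = 124 h
Power = 148.8 kWh ÷ 124 h = 1.2 kW = 1200 W

1200 W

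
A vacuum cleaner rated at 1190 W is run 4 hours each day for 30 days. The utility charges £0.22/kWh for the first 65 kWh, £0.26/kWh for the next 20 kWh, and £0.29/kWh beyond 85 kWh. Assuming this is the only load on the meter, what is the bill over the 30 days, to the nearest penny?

£36.26

Runtime = 4 h/day × 30 days = 120 h
Energy = 1.19 kW × 120 h = 142.8 kWh
Tier 1 (0–65 kWh): 65 × £0.22 = £14.3
Tier 2 (65–85 kWh): 20 × £0.26 = £5.2
Above 85 kWh: 57.8 × £0.29 = £16.762
Bill = £36.26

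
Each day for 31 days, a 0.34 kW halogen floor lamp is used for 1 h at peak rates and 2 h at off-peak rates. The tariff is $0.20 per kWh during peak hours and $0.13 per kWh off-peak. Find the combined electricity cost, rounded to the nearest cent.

$4.85

Peak energy = 0.34 kW × 1 h × 31 = 10.54 kWh
Off-peak energy = 0.34 kW × 2 h × 31 = 21.08 kWh
Cost = 10.54 × $0.20 + 21.08 × $0.13 = $2.108 + $2.7404 = $4.85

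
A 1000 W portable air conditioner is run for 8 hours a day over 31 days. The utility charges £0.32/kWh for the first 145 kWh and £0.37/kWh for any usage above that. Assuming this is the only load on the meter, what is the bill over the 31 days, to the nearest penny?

£84.51

Runtime = 8 h/day × 31 days = 248 h
Energy = 1 kW × 248 h = 248 kWh
Tier 1 (0–145 kWh): 145 × £0.32 = £46.4
Above 145 kWh: 103 × £0.37 = £38.11
Bill = £84.51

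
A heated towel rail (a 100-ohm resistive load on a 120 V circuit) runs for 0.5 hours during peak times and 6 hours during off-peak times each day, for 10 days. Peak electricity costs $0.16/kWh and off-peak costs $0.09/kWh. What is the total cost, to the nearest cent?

Power = V²/R = 120²/100 = 144 W = 0.144 kW
Peak energy = 0.144 kW × 0.5 h × 10 = 0.72 kWh
Off-peak energy = 0.144 kW × 6 h × 10 = 8.64 kWh
Cost = 0.72 × $0.16 + 8.64 × $0.09 = $0.1152 + $0.7776 = $0.89

$0.89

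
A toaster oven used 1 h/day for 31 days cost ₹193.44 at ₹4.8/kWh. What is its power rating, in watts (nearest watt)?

1300 W

Energy = ₹193.44 ÷ ₹4.8/kWh = 40.3 kWh
Runtime = 1 h/day × 31 days = 31 h
Power = 40.3 kWh ÷ 31 h = 1.3 kW = 1300 W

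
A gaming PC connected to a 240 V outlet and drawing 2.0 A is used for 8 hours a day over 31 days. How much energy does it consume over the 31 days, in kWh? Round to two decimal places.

119.04 kWh

Power = 2.0 A × 240 V = 480 W = 0.48 kW
Runtime = 8 h/day × 31 days = 248 h
Energy = 0.48 kW × 248 h = 119.04 kWh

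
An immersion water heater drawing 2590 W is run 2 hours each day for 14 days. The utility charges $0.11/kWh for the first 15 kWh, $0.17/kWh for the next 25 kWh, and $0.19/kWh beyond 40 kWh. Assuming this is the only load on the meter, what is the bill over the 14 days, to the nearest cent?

$12.08

Runtime = 2 h/day × 14 days = 28 h
Energy = 2.59 kW × 28 h = 72.52 kWh
Tier 1 (0–15 kWh): 15 × $0.11 = $1.65
Tier 2 (15–40 kWh): 25 × $0.17 = $4.25
Above 40 kWh: 32.52 × $0.19 = $6.1788
Bill = $12.08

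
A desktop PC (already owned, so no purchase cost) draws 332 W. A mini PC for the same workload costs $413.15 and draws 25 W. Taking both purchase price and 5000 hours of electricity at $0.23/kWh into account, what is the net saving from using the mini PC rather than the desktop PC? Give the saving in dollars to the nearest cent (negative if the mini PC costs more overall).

desktop PC: $0.00 + (332/1000) kW × 5000 h × $0.23 = $0.00 + $381.8 = $381.8
mini PC: $413.15 + (25/1000) kW × 5000 h × $0.23 = $413.15 + $28.75 = $441.9
Saving = $381.8 − $441.9 = −$60.1

-$60.10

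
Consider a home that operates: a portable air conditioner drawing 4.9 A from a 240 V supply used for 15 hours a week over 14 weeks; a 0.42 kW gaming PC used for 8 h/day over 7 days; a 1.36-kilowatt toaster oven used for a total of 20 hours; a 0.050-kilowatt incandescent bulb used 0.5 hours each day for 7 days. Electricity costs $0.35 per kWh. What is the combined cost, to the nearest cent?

portable air conditioner: Power = 4.9 A × 240 V = 1176 W = 1.176 kW
portable air conditioner: Runtime = 15 h/week × 14 weeks = 210 h
portable air conditioner: 1.176 kW × 210 h = 246.96 kWh
gaming PC: Runtime = 8 h/day × 7 days = 56 h
gaming PC: 0.42 kW × 56 h = 23.52 kWh
toaster oven: 1.36 kW × 20 h = 27.2 kWh
incandescent bulb: Runtime = 0.5 h/day × 7 days = 3.5 h
incandescent bulb: 0.05 kW × 3.5 h = 0.175 kWh
Total energy = 297.855 kWh
Cost = 297.855 × $0.35 = $104.25

$104.25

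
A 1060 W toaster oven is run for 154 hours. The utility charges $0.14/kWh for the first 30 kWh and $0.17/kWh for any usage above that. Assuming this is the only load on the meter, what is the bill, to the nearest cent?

$26.85

Energy = 1.06 kW × 154 h = 163.24 kWh
Tier 1 (0–30 kWh): 30 × $0.14 = $4.2
Above 30 kWh: 133.24 × $0.17 = $22.6508
Bill = $26.85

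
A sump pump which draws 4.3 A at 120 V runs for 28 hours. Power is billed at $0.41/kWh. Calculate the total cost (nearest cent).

$5.92

Power = 4.3 A × 120 V = 516 W = 0.516 kW
Energy = 0.516 kW × 28 h = 14.448 kWh
Cost = 14.448 kWh × $0.41/kWh = $5.92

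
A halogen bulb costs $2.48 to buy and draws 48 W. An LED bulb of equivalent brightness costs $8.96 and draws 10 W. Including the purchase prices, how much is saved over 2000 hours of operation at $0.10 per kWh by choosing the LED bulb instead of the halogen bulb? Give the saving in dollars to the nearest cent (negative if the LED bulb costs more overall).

halogen bulb: $2.48 + (48/1000) kW × 2000 h × $0.10 = $2.48 + $9.6 = $12.08
LED bulb: $8.96 + (10/1000) kW × 2000 h × $0.10 = $8.96 + $2 = $10.96
Saving = $12.08 − $10.96 = $1.12

$1.12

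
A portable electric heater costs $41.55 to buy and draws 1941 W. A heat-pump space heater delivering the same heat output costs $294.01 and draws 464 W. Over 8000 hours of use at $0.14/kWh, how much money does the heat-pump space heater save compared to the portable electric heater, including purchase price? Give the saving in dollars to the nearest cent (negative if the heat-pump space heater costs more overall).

portable electric heater: $41.55 + (1941/1000) kW × 8000 h × $0.14 = $41.55 + $2173.92 = $2215.47
heat-pump space heater: $294.01 + (464/1000) kW × 8000 h × $0.14 = $294.01 + $519.68 = $813.69
Saving = $2215.47 − $813.69 = $1401.78

$1401.78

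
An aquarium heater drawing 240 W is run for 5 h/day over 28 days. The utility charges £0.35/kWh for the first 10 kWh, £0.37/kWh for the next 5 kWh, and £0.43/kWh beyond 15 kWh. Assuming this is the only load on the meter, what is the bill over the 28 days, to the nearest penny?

£13.35

Runtime = 5 h/day × 28 days = 140 h
Energy = 0.24 kW × 140 h = 33.6 kWh
Tier 1 (0–10 kWh): 10 × £0.35 = £3.5
Tier 2 (10–15 kWh): 5 × £0.37 = £1.85
Above 15 kWh: 18.6 × £0.43 = £7.998
Bill = £13.35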